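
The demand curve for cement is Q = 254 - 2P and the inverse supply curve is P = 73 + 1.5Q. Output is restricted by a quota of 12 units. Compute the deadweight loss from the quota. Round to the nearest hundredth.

225.00

Rewriting demand in inverse form: P = 127 - 0.5Q.
Without the quota, 127 - 0.5Q = 73 + 1.5Q gives Q* = 27.
At Q = 12 the demand price is 127 - 0.5(12) = 121 and the supply price is 73 + 1.5(12) = 91.
Deadweight loss is the triangle between the curves from 12 to 27: (1/2)(121 - 91)(27 - 12) = 225.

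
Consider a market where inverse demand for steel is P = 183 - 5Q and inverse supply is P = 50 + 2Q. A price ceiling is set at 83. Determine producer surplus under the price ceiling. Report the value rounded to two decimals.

Free-market equilibrium: 183 - 5Q = 50 + 2Q gives Q* = 19, P* = 88.
At P = 83, sellers supply (83 - 50)/2 = 16.5 while buyers want more, so the quantity traded is 16.5 at price 83.
PS is the triangle above supply below 83: (1/2)(16.5)(83 - 50) = 272.25.

272.25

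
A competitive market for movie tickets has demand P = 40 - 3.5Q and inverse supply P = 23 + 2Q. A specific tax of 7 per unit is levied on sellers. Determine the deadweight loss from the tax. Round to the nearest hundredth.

Pre-tax equilibrium: 40 - 3.5Q = 23 + 2Q gives Q* = 3.0909, P* = 29.1818.
With the tax, sellers need 7 more per unit: 40 - 3.5Q = 23 + 2Q + 7, so Q_t = 1.8182. Buyers pay P_b = 33.6364; sellers receive P_s = P_b - 7 = 26.6364.
The welfare triangle lost has base Q* - Q_t = 1.2727 and height t = 7, so DWL = (1/2)(1.2727)(7) = 4.4545.

4.45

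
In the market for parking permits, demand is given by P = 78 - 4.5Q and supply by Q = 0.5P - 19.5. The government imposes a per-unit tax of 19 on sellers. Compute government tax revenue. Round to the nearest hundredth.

Rewriting supply in inverse form: P = 39 + 2Q.
Without the tax, 78 - 4.5Q = 39 + 2Q so Q* = 6 and P* = 51.
A tax on sellers shifts supply up by 19: 78 - 4.5Q = 39 + 2Q + 19, so Q_t = 3.0769. Buyers pay P_b = 64.1538; sellers receive P_s = P_b - 19 = 45.1538.
Revenue is the tax times quantity traded: 19 x 3.0769 = 58.4615.

58.46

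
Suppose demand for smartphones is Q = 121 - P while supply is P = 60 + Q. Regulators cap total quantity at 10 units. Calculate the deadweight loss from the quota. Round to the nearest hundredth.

420.25

Rewriting demand in inverse form: P = 121 - Q.
Without the quota, 121 - Q = 60 + Q gives Q* = 30.5.
At Q = 10 the demand price is 121 - (10) = 111 and the supply price is 60 + (10) = 70.
Deadweight loss is the triangle between the curves from 10 to 30.5: (1/2)(111 - 70)(30.5 - 10) = 420.25.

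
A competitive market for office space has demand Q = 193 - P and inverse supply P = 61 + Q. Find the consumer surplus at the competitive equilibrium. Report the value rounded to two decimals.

2178.00

Rewriting demand in inverse form: P = 193 - Q.
Set 193 - Q = 61 + Q, which gives 132 = 2Q, so Q* = 66 and P* = 193 - (66) = 127.
CS is the area between the demand curve and P* from 0 to Q*: (1/2)(66)(66) = 2178.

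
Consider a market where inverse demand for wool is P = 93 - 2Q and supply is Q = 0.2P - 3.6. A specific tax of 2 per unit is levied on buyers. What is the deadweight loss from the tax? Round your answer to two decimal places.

0.29

Rewriting supply in inverse form: P = 18 + 5Q.
Pre-tax equilibrium: 93 - 2Q = 18 + 5Q gives Q* = 10.7143, P* = 71.5714.
With the tax, buyers' net willingness to pay falls by 2: (93 - 2) - 2Q = 18 + 5Q, so Q_t = 10.4286. Buyers pay P_b = 72.1429; sellers receive P_s = P_b - 2 = 70.1429.
Deadweight loss is the triangle between the curves from Q_t to Q*: (1/2)(10.7143 - 10.4286)(2) = 0.2857.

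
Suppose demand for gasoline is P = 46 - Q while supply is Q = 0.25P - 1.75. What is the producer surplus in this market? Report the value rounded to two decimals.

Rewriting supply in inverse form: P = 7 + 4Q.
Setting demand equal to supply, 39 = 5Q, so Q* = 7.8 and P* = 38.2.
PS is the area between P* and the supply curve from 0 to Q*: (1/2)(7.8)(31.2) = 121.68.

121.68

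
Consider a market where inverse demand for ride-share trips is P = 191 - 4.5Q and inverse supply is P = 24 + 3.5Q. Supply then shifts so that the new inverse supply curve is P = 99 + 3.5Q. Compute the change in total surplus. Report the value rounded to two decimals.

-1214.06

Initial equilibrium: Q_0 = 20.875, P_0 = 97.0625; CS_0 = (1/2)(20.875)(93.9375) = 980.4727, PS_0 = (1/2)(20.875)(73.0625) = 762.5898.
New equilibrium: 191 - 4.5Q = 99 + 3.5Q gives Q_1 = 11.5, P_1 = 139.25; CS_1 = 297.5625, PS_1 = 231.4375.
Change in total surplus = (297.5625 + 231.4375) - (980.4727 + 762.5898) = -1214.0625.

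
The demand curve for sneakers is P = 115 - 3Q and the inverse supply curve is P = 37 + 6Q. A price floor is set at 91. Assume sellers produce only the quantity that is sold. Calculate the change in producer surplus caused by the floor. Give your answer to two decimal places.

Free-market equilibrium: 115 - 3Q = 37 + 6Q gives Q* = 8.6667, P* = 89.
At the floor price 91, quantity demanded is (115 - 91)/3 = 8; demand is the short side, so Q = 8 trades at P = 91.
PS goes from (1/2)(8.6667)(52) = 225.3333 to 240 (computed as (91 - 37)(8) - (1/2)(6)(8)^2), a change of 14.6667.

14.67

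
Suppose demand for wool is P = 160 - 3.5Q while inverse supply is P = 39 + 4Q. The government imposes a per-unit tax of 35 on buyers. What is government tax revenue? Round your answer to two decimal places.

401.33

Pre-tax equilibrium: 160 - 3.5Q = 39 + 4Q gives Q* = 16.1333, P* = 103.5333.
With the tax, buyers' net willingness to pay falls by 35: (160 - 35) - 3.5Q = 39 + 4Q, so Q_t = 11.4667. Buyers pay P_b = 119.8667; sellers receive P_s = P_b - 35 = 84.8667.
Tax revenue = t x Q_t = 35 x 11.4667 = 401.3333.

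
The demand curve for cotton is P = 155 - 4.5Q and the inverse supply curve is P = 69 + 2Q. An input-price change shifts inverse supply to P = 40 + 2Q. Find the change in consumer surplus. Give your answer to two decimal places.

310.42

Initial equilibrium: Q_0 = 13.2308, P_0 = 95.4615; CS_0 = (1/2)(13.2308)(59.5385) = 393.8698, PS_0 = (1/2)(13.2308)(26.4615) = 175.0533.
New equilibrium: 155 - 4.5Q = 40 + 2Q gives Q_1 = 17.6923, P_1 = 75.3846; CS_1 = 704.2899, PS_1 = 313.0178.
Change in consumer surplus = 704.2899 - 393.8698 = 310.4201.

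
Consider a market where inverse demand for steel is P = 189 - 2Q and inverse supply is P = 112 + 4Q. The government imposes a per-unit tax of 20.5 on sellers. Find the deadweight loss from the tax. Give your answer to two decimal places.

Without the tax, 189 - 2Q = 112 + 4Q so Q* = 12.8333 and P* = 163.3333.
With the tax, sellers need 20.5 more per unit: 189 - 2Q = 112 + 4Q + 20.5, so Q_t = 9.4167. Buyers pay P_b = 170.1667; sellers receive P_s = P_b - 20.5 = 149.6667.
Deadweight loss is the triangle between the curves from Q_t to Q*: (1/2)(12.8333 - 9.4167)(20.5) = 35.0208.

35.02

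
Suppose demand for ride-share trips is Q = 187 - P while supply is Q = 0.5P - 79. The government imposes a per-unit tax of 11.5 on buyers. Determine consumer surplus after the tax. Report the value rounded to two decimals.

Rewriting demand in inverse form: P = 187 - Q.
Rewriting supply in inverse form: P = 158 + 2Q.
Without the tax, 187 - Q = 158 + 2Q so Q* = 9.6667 and P* = 177.3333.
A tax on buyers shifts demand down by 11.5: (187 - 11.5) - Q = 158 + 2Q, so Q_t = 5.8333. Buyers pay P_b = 181.1667; sellers receive P_s = P_b - 11.5 = 169.6667.
CS = (1/2)(Q_t)(187 - P_b) = (1/2)(5.8333)(5.8333) = 17.0139.

17.01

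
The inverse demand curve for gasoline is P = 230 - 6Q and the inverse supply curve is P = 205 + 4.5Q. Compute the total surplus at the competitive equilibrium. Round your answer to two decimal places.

29.76

Setting demand equal to supply, 25 = 10.5Q, so Q* = 2.381 and P* = 215.7143.
Total surplus is the full triangle between the curves from 0 to Q*: (1/2)(2.381)(230 - 205) = 29.7619.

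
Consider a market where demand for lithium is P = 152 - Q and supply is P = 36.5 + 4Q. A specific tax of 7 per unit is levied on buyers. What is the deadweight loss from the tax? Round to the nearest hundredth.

4.90

Without the tax, 152 - Q = 36.5 + 4Q so Q* = 23.1 and P* = 128.9.
With the tax, buyers' net willingness to pay falls by 7: (152 - 7) - Q = 36.5 + 4Q, so Q_t = 21.7. Buyers pay P_b = 130.3; sellers receive P_s = P_b - 7 = 123.3.
The welfare triangle lost has base Q* - Q_t = 1.4 and height t = 7, so DWL = (1/2)(1.4)(7) = 4.9.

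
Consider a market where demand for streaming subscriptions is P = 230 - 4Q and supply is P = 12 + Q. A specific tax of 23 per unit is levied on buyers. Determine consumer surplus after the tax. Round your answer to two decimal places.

3042.00

Pre-tax equilibrium: 230 - 4Q = 12 + Q gives Q* = 43.6, P* = 55.6.
A tax on buyers shifts demand down by 23: (230 - 23) - 4Q = 12 + Q, so Q_t = 39. Buyers pay P_b = 74; sellers receive P_s = P_b - 23 = 51.
CS = (1/2)(Q_t)(230 - P_b) = (1/2)(39)(156) = 3042.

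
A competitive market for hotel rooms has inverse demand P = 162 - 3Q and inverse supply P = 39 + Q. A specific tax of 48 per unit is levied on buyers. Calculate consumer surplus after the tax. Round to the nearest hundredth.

527.34

Pre-tax equilibrium: 162 - 3Q = 39 + Q gives Q* = 30.75, P* = 69.75.
A tax on buyers shifts demand down by 48: (162 - 48) - 3Q = 39 + Q, so Q_t = 18.75. Buyers pay P_b = 105.75; sellers receive P_s = P_b - 48 = 57.75.
CS = (1/2)(Q_t)(162 - P_b) = (1/2)(18.75)(56.25) = 527.3438.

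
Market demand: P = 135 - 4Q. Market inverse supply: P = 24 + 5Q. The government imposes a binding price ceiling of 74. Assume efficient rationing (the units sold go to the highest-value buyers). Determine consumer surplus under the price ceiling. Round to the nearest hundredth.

Without the control, 135 - 4Q = 24 + 5Q so Q* = 12.3333 and P* = 85.6667.
At the ceiling price 74, quantity supplied is (74 - 24)/5 = 10; supply is the short side, so Q = 10 trades at P = 74.
The demand price at Q = 10 is 95. CS is the trapezoid between demand and 74 over [0, 10]: (1/2)[(135 - 74) + (95 - 74)](10) = 410.

410.00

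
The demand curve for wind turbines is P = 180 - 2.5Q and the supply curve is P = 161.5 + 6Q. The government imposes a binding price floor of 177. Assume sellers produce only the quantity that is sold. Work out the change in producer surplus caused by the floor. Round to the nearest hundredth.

Free-market equilibrium: 180 - 2.5Q = 161.5 + 6Q gives Q* = 2.1765, P* = 174.5588.
At the floor price 177, quantity demanded is (180 - 177)/2.5 = 1.2; demand is the short side, so Q = 1.2 trades at P = 177.
PS goes from (1/2)(2.1765)(13.0588) = 14.2111 to 14.28 (computed as (177 - 161.5)(1.2) - (1/2)(6)(1.2)^2), a change of 0.0689.

0.07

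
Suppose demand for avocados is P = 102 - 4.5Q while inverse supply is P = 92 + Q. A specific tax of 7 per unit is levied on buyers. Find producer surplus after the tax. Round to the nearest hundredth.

Without the tax, 102 - 4.5Q = 92 + Q so Q* = 1.8182 and P* = 93.8182.
With the tax, buyers' net willingness to pay falls by 7: (102 - 7) - 4.5Q = 92 + Q, so Q_t = 0.5455. Buyers pay P_b = 99.5455; sellers receive P_s = P_b - 7 = 92.5455.
PS = (1/2)(Q_t)(P_s - 92) = (1/2)(0.5455)(0.5455) = 0.1488.

0.15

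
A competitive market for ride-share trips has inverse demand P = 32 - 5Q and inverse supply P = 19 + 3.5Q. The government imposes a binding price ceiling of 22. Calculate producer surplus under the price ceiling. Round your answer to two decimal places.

1.29

Without the control, 32 - 5Q = 19 + 3.5Q so Q* = 1.5294 and P* = 24.3529.
At P = 22, sellers supply (22 - 19)/3.5 = 0.8571 while buyers want more, so the quantity traded is 0.8571 at price 22.
PS is the triangle above supply below 22: (1/2)(0.8571)(22 - 19) = 1.2857.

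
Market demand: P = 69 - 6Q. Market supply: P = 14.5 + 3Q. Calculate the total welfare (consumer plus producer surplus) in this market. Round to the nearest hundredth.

165.01

Set 69 - 6Q = 14.5 + 3Q, which gives 54.5 = 9Q, so Q* = 6.0556 and P* = 69 - 6(6.0556) = 32.6667.
CS = (1/2)(6.0556)(36.3333) = 110.0093 and PS = (1/2)(6.0556)(18.1667) = 55.0046, so total surplus = 165.0139.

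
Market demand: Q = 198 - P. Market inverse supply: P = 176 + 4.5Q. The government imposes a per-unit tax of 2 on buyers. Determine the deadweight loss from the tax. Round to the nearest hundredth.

Rewriting demand in inverse form: P = 198 - Q.
Without the tax, 198 - Q = 176 + 4.5Q so Q* = 4 and P* = 194.
With the tax, buyers' net willingness to pay falls by 2: (198 - 2) - Q = 176 + 4.5Q, so Q_t = 3.6364. Buyers pay P_b = 194.3636; sellers receive P_s = P_b - 2 = 192.3636.
The welfare triangle lost has base Q* - Q_t = 0.3636 and height t = 2, so DWL = (1/2)(0.3636)(2) = 0.3636.

0.36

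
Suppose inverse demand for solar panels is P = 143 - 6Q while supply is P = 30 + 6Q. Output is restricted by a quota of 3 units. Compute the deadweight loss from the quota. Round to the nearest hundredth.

247.04

Without the quota, 143 - 6Q = 30 + 6Q gives Q* = 9.4167.
At Q = 3 the demand price is 143 - 6(3) = 125 and the supply price is 30 + 6(3) = 48.
DWL = (1/2)(gap between curves at 3) x (Q* - 3) = (1/2)(77)(6.4167) = 247.0417.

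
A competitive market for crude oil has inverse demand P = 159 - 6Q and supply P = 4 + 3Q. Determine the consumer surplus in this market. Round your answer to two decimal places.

Set 159 - 6Q = 4 + 3Q, which gives 155 = 9Q, so Q* = 17.2222 and P* = 159 - 6(17.2222) = 55.6667.
CS is the area between the demand curve and P* from 0 to Q*: (1/2)(17.2222)(103.3333) = 889.8148.

889.81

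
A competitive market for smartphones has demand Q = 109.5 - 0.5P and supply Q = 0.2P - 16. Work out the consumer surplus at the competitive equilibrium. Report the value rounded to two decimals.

Rewriting demand in inverse form: P = 219 - 2Q.
Rewriting supply in inverse form: P = 80 + 5Q.
Setting demand equal to supply, 139 = 7Q, so Q* = 19.8571 and P* = 179.2857.
Consumer surplus is the triangle under demand above P*: (1/2)(19.8571)(219 - 179.2857) = (1/2)(19.8571)(39.7143) = 394.3061.

394.31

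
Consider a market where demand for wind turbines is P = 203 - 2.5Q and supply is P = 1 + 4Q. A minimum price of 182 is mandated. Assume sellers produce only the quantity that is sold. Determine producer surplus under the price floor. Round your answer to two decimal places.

1379.28

Free-market equilibrium: 203 - 2.5Q = 1 + 4Q gives Q* = 31.0769, P* = 125.3077.
At the floor price 182, quantity demanded is (203 - 182)/2.5 = 8.4; demand is the short side, so Q = 8.4 trades at P = 182.
The supply price at Q = 8.4 is 34.6. PS is the trapezoid between 182 and supply over [0, 8.4]: (1/2)[(182 - 1) + (182 - 34.6)](8.4) = 1379.28.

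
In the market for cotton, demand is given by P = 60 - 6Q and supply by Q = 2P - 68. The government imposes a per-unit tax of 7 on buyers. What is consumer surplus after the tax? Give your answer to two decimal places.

25.63

Rewriting supply in inverse form: P = 34 + 0.5Q.
Pre-tax equilibrium: 60 - 6Q = 34 + 0.5Q gives Q* = 4, P* = 36.
A tax on buyers shifts demand down by 7: (60 - 7) - 6Q = 34 + 0.5Q, so Q_t = 2.9231. Buyers pay P_b = 42.4615; sellers receive P_s = P_b - 7 = 35.4615.
CS = (1/2)(Q_t)(60 - P_b) = (1/2)(2.9231)(17.5385) = 25.6331.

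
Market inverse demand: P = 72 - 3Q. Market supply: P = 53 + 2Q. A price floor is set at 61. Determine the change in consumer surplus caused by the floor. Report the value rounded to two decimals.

-1.49

Free-market equilibrium: 72 - 3Q = 53 + 2Q gives Q* = 3.8, P* = 60.6.
At P = 61, buyers demand (72 - 61)/3 = 3.6667 while sellers would supply more, so the quantity traded is 3.6667 at price 61.
CS goes from (1/2)(3.8)(11.4) = 21.66 to 20.1667 (computed as (72 - 61)(3.6667) - (1/2)(3)(3.6667)^2), a change of -1.4933.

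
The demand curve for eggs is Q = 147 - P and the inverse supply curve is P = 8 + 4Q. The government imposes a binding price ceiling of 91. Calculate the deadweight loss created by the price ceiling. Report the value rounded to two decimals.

124.26

Rewriting demand in inverse form: P = 147 - Q.
Without the control, 147 - Q = 8 + 4Q so Q* = 27.8 and P* = 119.2.
At P = 91, sellers supply (91 - 8)/4 = 20.75 while buyers want more, so the quantity traded is 20.75 at price 91.
The lost-trades triangle has base Q* - 20.75 = 7.05 and height equal to the gap between the curves at Q = 20.75, which is 126.25 - 91 = 35.25. DWL = (1/2)(7.05)(35.25) = 124.2562.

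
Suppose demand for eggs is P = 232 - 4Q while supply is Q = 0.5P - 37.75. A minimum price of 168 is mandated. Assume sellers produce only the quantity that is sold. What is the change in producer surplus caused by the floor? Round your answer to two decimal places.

Rewriting supply in inverse form: P = 75.5 + 2Q.
Without the control, 232 - 4Q = 75.5 + 2Q so Q* = 26.0833 and P* = 127.6667.
At P = 168, buyers demand (232 - 168)/4 = 16 while sellers would supply more, so the quantity traded is 16 at price 168.
PS goes from (1/2)(26.0833)(52.1667) = 680.3403 to 1224 (computed as (168 - 75.5)(16) - (1/2)(2)(16)^2), a change of 543.6597.

543.66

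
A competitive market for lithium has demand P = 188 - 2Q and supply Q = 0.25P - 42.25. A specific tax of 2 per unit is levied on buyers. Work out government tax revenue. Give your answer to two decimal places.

Rewriting supply in inverse form: P = 169 + 4Q.
Without the tax, 188 - 2Q = 169 + 4Q so Q* = 3.1667 and P* = 181.6667.
A tax on buyers shifts demand down by 2: (188 - 2) - 2Q = 169 + 4Q, so Q_t = 2.8333. Buyers pay P_b = 182.3333; sellers receive P_s = P_b - 2 = 180.3333.
Revenue is the tax times quantity traded: 2 x 2.8333 = 5.6667.

5.67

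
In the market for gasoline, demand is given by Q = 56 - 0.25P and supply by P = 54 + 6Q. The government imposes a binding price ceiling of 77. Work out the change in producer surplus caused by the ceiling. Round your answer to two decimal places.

-822.92

Rewriting demand in inverse form: P = 224 - 4Q.
Free-market equilibrium: 224 - 4Q = 54 + 6Q gives Q* = 17, P* = 156.
At P = 77, sellers supply (77 - 54)/6 = 3.8333 while buyers want more, so the quantity traded is 3.8333 at price 77.
PS goes from (1/2)(17)(102) = 867 to 44.0833 (computed as (77 - 54)(3.8333) - (1/2)(6)(3.8333)^2), a change of -822.9167.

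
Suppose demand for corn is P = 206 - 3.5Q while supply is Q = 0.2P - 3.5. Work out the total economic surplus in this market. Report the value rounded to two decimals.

Rewriting supply in inverse form: P = 17.5 + 5Q.
Setting demand equal to supply, 188.5 = 8.5Q, so Q* = 22.1765 and P* = 128.3824.
CS = (1/2)(22.1765)(77.6176) = 860.6427 and PS = (1/2)(22.1765)(110.8824) = 1229.4896, so total surplus = 2090.1324.

2090.13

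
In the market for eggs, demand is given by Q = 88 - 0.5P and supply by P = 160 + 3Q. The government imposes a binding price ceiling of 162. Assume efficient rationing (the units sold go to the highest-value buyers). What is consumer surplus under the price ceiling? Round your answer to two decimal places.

8.89

Rewriting demand in inverse form: P = 176 - 2Q.
Without the control, 176 - 2Q = 160 + 3Q so Q* = 3.2 and P* = 169.6.
At P = 162, sellers supply (162 - 160)/3 = 0.6667 while buyers want more, so the quantity traded is 0.6667 at price 162.
The demand price at Q = 0.6667 is 174.6667. CS is the trapezoid between demand and 162 over [0, 0.6667]: (1/2)[(176 - 162) + (174.6667 - 162)](0.6667) = 8.8889.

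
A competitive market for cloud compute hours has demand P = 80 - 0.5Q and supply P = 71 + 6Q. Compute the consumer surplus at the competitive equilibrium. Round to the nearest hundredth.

Set 80 - 0.5Q = 71 + 6Q, which gives 9 = 6.5Q, so Q* = 1.3846 and P* = 80 - 0.5(1.3846) = 79.3077.
CS is the area between the demand curve and P* from 0 to Q*: (1/2)(1.3846)(0.6923) = 0.4793.

0.48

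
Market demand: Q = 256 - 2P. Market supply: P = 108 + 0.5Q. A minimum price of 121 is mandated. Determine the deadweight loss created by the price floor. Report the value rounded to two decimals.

18.00

Rewriting demand in inverse form: P = 128 - 0.5Q.
Without the control, 128 - 0.5Q = 108 + 0.5Q so Q* = 20 and P* = 118.
At the floor price 121, quantity demanded is (128 - 121)/0.5 = 14; demand is the short side, so Q = 14 trades at P = 121.
The lost-trades triangle has base Q* - 14 = 6 and height equal to the gap between the curves at Q = 14, which is 121 - 115 = 6. DWL = (1/2)(6)(6) = 18.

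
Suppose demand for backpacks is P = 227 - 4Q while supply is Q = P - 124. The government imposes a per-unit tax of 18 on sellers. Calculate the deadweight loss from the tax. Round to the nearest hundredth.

Rewriting supply in inverse form: P = 124 + Q.
Pre-tax equilibrium: 227 - 4Q = 124 + Q gives Q* = 20.6, P* = 144.6.
With the tax, sellers need 18 more per unit: 227 - 4Q = 124 + Q + 18, so Q_t = 17. Buyers pay P_b = 159; sellers receive P_s = P_b - 18 = 141.
The welfare triangle lost has base Q* - Q_t = 3.6 and height t = 18, so DWL = (1/2)(3.6)(18) = 32.4.

32.40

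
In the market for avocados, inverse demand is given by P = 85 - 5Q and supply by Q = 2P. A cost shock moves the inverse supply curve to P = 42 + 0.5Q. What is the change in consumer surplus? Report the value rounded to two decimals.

Rewriting supply in inverse form: P = 0.5Q.
Initial equilibrium: Q_0 = 15.4545, P_0 = 7.7273; CS_0 = (1/2)(15.4545)(77.2727) = 597.1074, PS_0 = (1/2)(15.4545)(7.7273) = 59.7107.
New equilibrium: 85 - 5Q = 42 + 0.5Q gives Q_1 = 7.8182, P_1 = 45.9091; CS_1 = 152.8099, PS_1 = 15.281.
Change in consumer surplus = 152.8099 - 597.1074 = -444.2975.

-444.30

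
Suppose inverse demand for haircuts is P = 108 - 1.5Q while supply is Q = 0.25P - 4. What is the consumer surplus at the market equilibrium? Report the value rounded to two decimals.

209.85

Rewriting supply in inverse form: P = 16 + 4Q.
Equilibrium: 108 - 1.5Q = 16 + 4Q, so Q* = 16.7273 and P* = 82.9091.
The demand choke price is 108, so CS = (1/2)(Q*)(108 - P*) = (1/2)(16.7273)(25.0909) = 209.8512.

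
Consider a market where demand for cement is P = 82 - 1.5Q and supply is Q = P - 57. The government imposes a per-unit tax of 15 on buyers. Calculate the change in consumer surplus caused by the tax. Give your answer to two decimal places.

-63.00

Rewriting supply in inverse form: P = 57 + Q.
Without the tax, 82 - 1.5Q = 57 + Q so Q* = 10 and P* = 67.
With the tax, buyers' net willingness to pay falls by 15: (82 - 15) - 1.5Q = 57 + Q, so Q_t = 4. Buyers pay P_b = 76; sellers receive P_s = P_b - 15 = 61.
CS falls from (1/2)(10)(15) = 75 to (1/2)(4)(6) = 12, a change of -63.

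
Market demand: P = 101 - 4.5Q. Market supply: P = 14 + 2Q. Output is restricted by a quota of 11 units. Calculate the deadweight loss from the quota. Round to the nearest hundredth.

18.48

Without the quota, 101 - 4.5Q = 14 + 2Q gives Q* = 13.3846.
At Q = 11 the demand price is 101 - 4.5(11) = 51.5 and the supply price is 14 + 2(11) = 36.
DWL = (1/2)(gap between curves at 11) x (Q* - 11) = (1/2)(15.5)(2.3846) = 18.4808.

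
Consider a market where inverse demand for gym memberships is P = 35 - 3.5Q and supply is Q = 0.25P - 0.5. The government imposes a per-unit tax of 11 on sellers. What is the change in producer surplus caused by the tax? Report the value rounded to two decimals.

-21.51

Rewriting supply in inverse form: P = 2 + 4Q.
Pre-tax equilibrium: 35 - 3.5Q = 2 + 4Q gives Q* = 4.4, P* = 19.6.
With the tax, sellers need 11 more per unit: 35 - 3.5Q = 2 + 4Q + 11, so Q_t = 2.9333. Buyers pay P_b = 24.7333; sellers receive P_s = P_b - 11 = 13.7333.
Producers lose the trapezoid between P_s and P* out to Q_t plus the triangle from Q_t to Q*: change in PS = 17.2089 - 38.72 = -21.5111.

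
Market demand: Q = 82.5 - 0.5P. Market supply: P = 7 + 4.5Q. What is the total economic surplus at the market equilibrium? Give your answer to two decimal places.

1920.31

Rewriting demand in inverse form: P = 165 - 2Q.
Setting demand equal to supply, 158 = 6.5Q, so Q* = 24.3077 and P* = 116.3846.
CS = (1/2)(24.3077)(48.6154) = 590.8639 and PS = (1/2)(24.3077)(109.3846) = 1329.4438, so total surplus = 1920.3077.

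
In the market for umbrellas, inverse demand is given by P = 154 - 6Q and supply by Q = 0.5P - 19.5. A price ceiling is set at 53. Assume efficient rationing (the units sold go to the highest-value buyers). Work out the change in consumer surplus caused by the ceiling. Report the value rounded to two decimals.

Rewriting supply in inverse form: P = 39 + 2Q.
Free-market equilibrium: 154 - 6Q = 39 + 2Q gives Q* = 14.375, P* = 67.75.
At the ceiling price 53, quantity supplied is (53 - 39)/2 = 7; supply is the short side, so Q = 7 trades at P = 53.
CS goes from (1/2)(14.375)(86.25) = 619.9219 to 560 (computed as (154 - 53)(7) - (1/2)(6)(7)^2), a change of -59.9219.

-59.92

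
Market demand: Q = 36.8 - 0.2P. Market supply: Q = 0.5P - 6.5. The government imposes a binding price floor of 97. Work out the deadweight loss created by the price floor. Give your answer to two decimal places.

172.90

Rewriting demand in inverse form: P = 184 - 5Q.
Rewriting supply in inverse form: P = 13 + 2Q.
Without the control, 184 - 5Q = 13 + 2Q so Q* = 24.4286 and P* = 61.8571.
At the floor price 97, quantity demanded is (184 - 97)/5 = 17.4; demand is the short side, so Q = 17.4 trades at P = 97.
At Q = 17.4 the demand price is 97 and the supply price is 47.8. Deadweight loss is the triangle between the curves from 17.4 to 24.4286: (1/2)(97 - 47.8)(24.4286 - 17.4) = 172.9029.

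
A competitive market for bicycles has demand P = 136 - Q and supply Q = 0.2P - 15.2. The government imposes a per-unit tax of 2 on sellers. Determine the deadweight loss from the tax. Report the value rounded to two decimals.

0.33

Rewriting supply in inverse form: P = 76 + 5Q.
Pre-tax equilibrium: 136 - Q = 76 + 5Q gives Q* = 10, P* = 126.
A tax on sellers shifts supply up by 2: 136 - Q = 76 + 5Q + 2, so Q_t = 9.6667. Buyers pay P_b = 126.3333; sellers receive P_s = P_b - 2 = 124.3333.
The welfare triangle lost has base Q* - Q_t = 0.3333 and height t = 2, so DWL = (1/2)(0.3333)(2) = 0.3333.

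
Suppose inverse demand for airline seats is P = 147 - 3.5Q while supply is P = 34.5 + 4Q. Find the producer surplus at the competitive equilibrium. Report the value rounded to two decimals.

Equilibrium: 147 - 3.5Q = 34.5 + 4Q, so Q* = 15 and P* = 94.5.
The supply curve's price intercept is 34.5, so PS = (1/2)(Q*)(P* - 34.5) = (1/2)(15)(60) = 450.

450.00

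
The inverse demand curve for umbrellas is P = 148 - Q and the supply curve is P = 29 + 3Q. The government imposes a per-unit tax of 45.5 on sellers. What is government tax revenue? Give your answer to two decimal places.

836.06

Without the tax, 148 - Q = 29 + 3Q so Q* = 29.75 and P* = 118.25.
A tax on sellers shifts supply up by 45.5: 148 - Q = 29 + 3Q + 45.5, so Q_t = 18.375. Buyers pay P_b = 129.625; sellers receive P_s = P_b - 45.5 = 84.125.
Tax revenue = t x Q_t = 45.5 x 18.375 = 836.0625.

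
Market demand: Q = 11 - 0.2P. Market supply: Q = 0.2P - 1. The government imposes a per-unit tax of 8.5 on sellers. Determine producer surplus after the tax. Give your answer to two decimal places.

Rewriting demand in inverse form: P = 55 - 5Q.
Rewriting supply in inverse form: P = 5 + 5Q.
Without the tax, 55 - 5Q = 5 + 5Q so Q* = 5 and P* = 30.
A tax on sellers shifts supply up by 8.5: 55 - 5Q = 5 + 5Q + 8.5, so Q_t = 4.15. Buyers pay P_b = 34.25; sellers receive P_s = P_b - 8.5 = 25.75.
PS = (1/2)(Q_t)(P_s - 5) = (1/2)(4.15)(20.75) = 43.0562.

43.06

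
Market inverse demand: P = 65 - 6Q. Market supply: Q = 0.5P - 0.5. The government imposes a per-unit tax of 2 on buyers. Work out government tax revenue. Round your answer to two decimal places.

15.50

Rewriting supply in inverse form: P = 1 + 2Q.
Pre-tax equilibrium: 65 - 6Q = 1 + 2Q gives Q* = 8, P* = 17.
With the tax, buyers' net willingness to pay falls by 2: (65 - 2) - 6Q = 1 + 2Q, so Q_t = 7.75. Buyers pay P_b = 18.5; sellers receive P_s = P_b - 2 = 16.5.
Tax revenue = t x Q_t = 2 x 7.75 = 15.5.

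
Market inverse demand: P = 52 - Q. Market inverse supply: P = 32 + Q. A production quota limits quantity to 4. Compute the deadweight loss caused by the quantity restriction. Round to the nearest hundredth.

Without the quota, 52 - Q = 32 + Q gives Q* = 10.
At Q = 4 the demand price is 52 - (4) = 48 and the supply price is 32 + (4) = 36.
Deadweight loss is the triangle between the curves from 4 to 10: (1/2)(48 - 36)(10 - 4) = 36.

36.00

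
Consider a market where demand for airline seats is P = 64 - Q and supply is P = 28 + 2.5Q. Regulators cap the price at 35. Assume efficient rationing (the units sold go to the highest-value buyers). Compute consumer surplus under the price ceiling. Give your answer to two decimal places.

77.28

Without the control, 64 - Q = 28 + 2.5Q so Q* = 10.2857 and P* = 53.7143.
At P = 35, sellers supply (35 - 28)/2.5 = 2.8 while buyers want more, so the quantity traded is 2.8 at price 35.
The demand price at Q = 2.8 is 61.2. CS is the trapezoid between demand and 35 over [0, 2.8]: (1/2)[(64 - 35) + (61.2 - 35)](2.8) = 77.28.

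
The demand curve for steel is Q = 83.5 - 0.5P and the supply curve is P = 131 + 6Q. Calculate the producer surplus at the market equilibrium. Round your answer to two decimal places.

60.75

Rewriting demand in inverse form: P = 167 - 2Q.
Set 167 - 2Q = 131 + 6Q, which gives 36 = 8Q, so Q* = 4.5 and P* = 167 - 2(4.5) = 158.
PS is the area between P* and the supply curve from 0 to Q*: (1/2)(4.5)(27) = 60.75.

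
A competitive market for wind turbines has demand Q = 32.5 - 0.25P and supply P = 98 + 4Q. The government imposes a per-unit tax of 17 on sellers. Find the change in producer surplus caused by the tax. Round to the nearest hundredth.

-24.97

Rewriting demand in inverse form: P = 130 - 4Q.
Pre-tax equilibrium: 130 - 4Q = 98 + 4Q gives Q* = 4, P* = 114.
With the tax, sellers need 17 more per unit: 130 - 4Q = 98 + 4Q + 17, so Q_t = 1.875. Buyers pay P_b = 122.5; sellers receive P_s = P_b - 17 = 105.5.
PS falls from (1/2)(4)(16) = 32 to (1/2)(1.875)(7.5) = 7.0312, a change of -24.9688.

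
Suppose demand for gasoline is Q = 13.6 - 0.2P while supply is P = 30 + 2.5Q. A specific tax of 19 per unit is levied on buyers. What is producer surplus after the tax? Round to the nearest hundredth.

8.02

Rewriting demand in inverse form: P = 68 - 5Q.
Pre-tax equilibrium: 68 - 5Q = 30 + 2.5Q gives Q* = 5.0667, P* = 42.6667.
With the tax, buyers' net willingness to pay falls by 19: (68 - 19) - 5Q = 30 + 2.5Q, so Q_t = 2.5333. Buyers pay P_b = 55.3333; sellers receive P_s = P_b - 19 = 36.3333.
PS = (1/2)(Q_t)(P_s - 30) = (1/2)(2.5333)(6.3333) = 8.0222.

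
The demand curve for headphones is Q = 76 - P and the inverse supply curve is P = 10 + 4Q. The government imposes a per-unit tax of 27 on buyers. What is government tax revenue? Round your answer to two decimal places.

Rewriting demand in inverse form: P = 76 - Q.
Without the tax, 76 - Q = 10 + 4Q so Q* = 13.2 and P* = 62.8.
With the tax, buyers' net willingness to pay falls by 27: (76 - 27) - Q = 10 + 4Q, so Q_t = 7.8. Buyers pay P_b = 68.2; sellers receive P_s = P_b - 27 = 41.2.
Revenue is the tax times quantity traded: 27 x 7.8 = 210.6.

210.60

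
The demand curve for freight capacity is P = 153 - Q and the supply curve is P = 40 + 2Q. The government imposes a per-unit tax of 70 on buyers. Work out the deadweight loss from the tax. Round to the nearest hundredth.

Without the tax, 153 - Q = 40 + 2Q so Q* = 37.6667 and P* = 115.3333.
A tax on buyers shifts demand down by 70: (153 - 70) - Q = 40 + 2Q, so Q_t = 14.3333. Buyers pay P_b = 138.6667; sellers receive P_s = P_b - 70 = 68.6667.
The welfare triangle lost has base Q* - Q_t = 23.3333 and height t = 70, so DWL = (1/2)(23.3333)(70) = 816.6667.

816.67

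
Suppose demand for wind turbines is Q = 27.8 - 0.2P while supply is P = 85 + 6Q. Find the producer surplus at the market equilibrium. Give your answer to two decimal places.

72.30

Rewriting demand in inverse form: P = 139 - 5Q.
Set 139 - 5Q = 85 + 6Q, which gives 54 = 11Q, so Q* = 4.9091 and P* = 139 - 5(4.9091) = 114.4545.
Producer surplus is the triangle above supply below P*: (1/2)(4.9091)(114.4545 - 85) = (1/2)(4.9091)(29.4545) = 72.2975.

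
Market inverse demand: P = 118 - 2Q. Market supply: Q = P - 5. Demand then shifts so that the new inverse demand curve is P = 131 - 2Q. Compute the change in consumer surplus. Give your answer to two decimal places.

Rewriting supply in inverse form: P = 5 + Q.
Initial equilibrium: Q_0 = 37.6667, P_0 = 42.6667; CS_0 = (1/2)(37.6667)(75.3333) = 1418.7778, PS_0 = (1/2)(37.6667)(37.6667) = 709.3889.
New equilibrium: 131 - 2Q = 5 + Q gives Q_1 = 42, P_1 = 47; CS_1 = 1764, PS_1 = 882.
Change in consumer surplus = 1764 - 1418.7778 = 345.2222.

345.22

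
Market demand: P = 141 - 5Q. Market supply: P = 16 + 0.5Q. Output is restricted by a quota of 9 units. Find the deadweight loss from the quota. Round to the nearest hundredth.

518.20

Without the quota, 141 - 5Q = 16 + 0.5Q gives Q* = 22.7273.
At Q = 9 the demand price is 141 - 5(9) = 96 and the supply price is 16 + 0.5(9) = 20.5.
DWL = (1/2)(gap between curves at 9) x (Q* - 9) = (1/2)(75.5)(13.7273) = 518.2045.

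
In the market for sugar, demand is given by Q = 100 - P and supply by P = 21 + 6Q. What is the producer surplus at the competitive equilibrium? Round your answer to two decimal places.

Rewriting demand in inverse form: P = 100 - Q.
Setting demand equal to supply, 79 = 7Q, so Q* = 11.2857 and P* = 88.7143.
PS is the area between P* and the supply curve from 0 to Q*: (1/2)(11.2857)(67.7143) = 382.102.

382.10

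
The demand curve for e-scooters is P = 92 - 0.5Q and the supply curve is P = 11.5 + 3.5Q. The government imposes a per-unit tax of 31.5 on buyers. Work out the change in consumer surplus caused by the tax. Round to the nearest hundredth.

-63.74

Pre-tax equilibrium: 92 - 0.5Q = 11.5 + 3.5Q gives Q* = 20.125, P* = 81.9375.
With the tax, buyers' net willingness to pay falls by 31.5: (92 - 31.5) - 0.5Q = 11.5 + 3.5Q, so Q_t = 12.25. Buyers pay P_b = 85.875; sellers receive P_s = P_b - 31.5 = 54.375.
CS falls from (1/2)(20.125)(10.0625) = 101.2539 to (1/2)(12.25)(6.125) = 37.5156, a change of -63.7383.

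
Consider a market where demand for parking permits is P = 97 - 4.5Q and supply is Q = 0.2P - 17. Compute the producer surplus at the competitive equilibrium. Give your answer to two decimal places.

Rewriting supply in inverse form: P = 85 + 5Q.
Equilibrium: 97 - 4.5Q = 85 + 5Q, so Q* = 1.2632 and P* = 91.3158.
PS is the area between P* and the supply curve from 0 to Q*: (1/2)(1.2632)(6.3158) = 3.9889.

3.99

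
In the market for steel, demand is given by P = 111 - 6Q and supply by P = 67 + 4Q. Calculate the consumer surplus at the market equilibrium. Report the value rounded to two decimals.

Set 111 - 6Q = 67 + 4Q, which gives 44 = 10Q, so Q* = 4.4 and P* = 111 - 6(4.4) = 84.6.
CS is the area between the demand curve and P* from 0 to Q*: (1/2)(4.4)(26.4) = 58.08.

58.08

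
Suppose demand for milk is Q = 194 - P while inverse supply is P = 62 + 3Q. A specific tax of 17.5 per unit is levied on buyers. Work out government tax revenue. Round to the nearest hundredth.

Rewriting demand in inverse form: P = 194 - Q.
Without the tax, 194 - Q = 62 + 3Q so Q* = 33 and P* = 161.
With the tax, buyers' net willingness to pay falls by 17.5: (194 - 17.5) - Q = 62 + 3Q, so Q_t = 28.625. Buyers pay P_b = 165.375; sellers receive P_s = P_b - 17.5 = 147.875.
Tax revenue = t x Q_t = 17.5 x 28.625 = 500.9375.

500.94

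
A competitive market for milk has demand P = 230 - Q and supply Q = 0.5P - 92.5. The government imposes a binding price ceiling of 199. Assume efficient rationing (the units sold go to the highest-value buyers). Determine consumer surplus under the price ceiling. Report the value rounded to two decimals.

Rewriting supply in inverse form: P = 185 + 2Q.
Without the control, 230 - Q = 185 + 2Q so Q* = 15 and P* = 215.
At P = 199, sellers supply (199 - 185)/2 = 7 while buyers want more, so the quantity traded is 7 at price 199.
The demand price at Q = 7 is 223. CS is the trapezoid between demand and 199 over [0, 7]: (1/2)[(230 - 199) + (223 - 199)](7) = 192.5.

192.50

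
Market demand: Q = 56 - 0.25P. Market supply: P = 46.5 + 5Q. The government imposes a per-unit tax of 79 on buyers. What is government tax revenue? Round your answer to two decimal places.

864.61

Rewriting demand in inverse form: P = 224 - 4Q.
Without the tax, 224 - 4Q = 46.5 + 5Q so Q* = 19.7222 and P* = 145.1111.
A tax on buyers shifts demand down by 79: (224 - 79) - 4Q = 46.5 + 5Q, so Q_t = 10.9444. Buyers pay P_b = 180.2222; sellers receive P_s = P_b - 79 = 101.2222.
Revenue is the tax times quantity traded: 79 x 10.9444 = 864.6111.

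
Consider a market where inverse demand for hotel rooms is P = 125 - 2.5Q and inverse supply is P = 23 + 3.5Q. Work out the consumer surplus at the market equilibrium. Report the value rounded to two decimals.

Set 125 - 2.5Q = 23 + 3.5Q, which gives 102 = 6Q, so Q* = 17 and P* = 125 - 2.5(17) = 82.5.
Consumer surplus is the triangle under demand above P*: (1/2)(17)(125 - 82.5) = (1/2)(17)(42.5) = 361.25.

361.25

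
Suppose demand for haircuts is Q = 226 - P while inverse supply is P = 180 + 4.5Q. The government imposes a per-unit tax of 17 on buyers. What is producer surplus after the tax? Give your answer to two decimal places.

62.55

Rewriting demand in inverse form: P = 226 - Q.
Pre-tax equilibrium: 226 - Q = 180 + 4.5Q gives Q* = 8.3636, P* = 217.6364.
A tax on buyers shifts demand down by 17: (226 - 17) - Q = 180 + 4.5Q, so Q_t = 5.2727. Buyers pay P_b = 220.7273; sellers receive P_s = P_b - 17 = 203.7273.
PS = (1/2)(Q_t)(P_s - 180) = (1/2)(5.2727)(23.7273) = 62.5537.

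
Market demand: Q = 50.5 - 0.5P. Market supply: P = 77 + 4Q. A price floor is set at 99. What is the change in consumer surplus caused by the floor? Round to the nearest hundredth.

-15.00

Rewriting demand in inverse form: P = 101 - 2Q.
Without the control, 101 - 2Q = 77 + 4Q so Q* = 4 and P* = 93.
At P = 99, buyers demand (101 - 99)/2 = 1 while sellers would supply more, so the quantity traded is 1 at price 99.
CS goes from (1/2)(4)(8) = 16 to 1 (computed as (101 - 99)(1) - (1/2)(2)(1)^2), a change of -15.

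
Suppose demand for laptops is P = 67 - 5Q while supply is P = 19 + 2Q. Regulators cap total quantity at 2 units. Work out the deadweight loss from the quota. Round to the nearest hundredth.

Unrestricted equilibrium: Q* = (67 - 19)/(5 + 2) = 6.8571.
At Q = 2 the demand price is 67 - 5(2) = 57 and the supply price is 19 + 2(2) = 23.
Deadweight loss is the triangle between the curves from 2 to 6.8571: (1/2)(57 - 23)(6.8571 - 2) = 82.5714.

82.57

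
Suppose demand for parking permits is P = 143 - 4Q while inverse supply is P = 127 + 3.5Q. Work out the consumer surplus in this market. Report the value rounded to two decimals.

Equilibrium: 143 - 4Q = 127 + 3.5Q, so Q* = 2.1333 and P* = 134.4667.
The demand choke price is 143, so CS = (1/2)(Q*)(143 - P*) = (1/2)(2.1333)(8.5333) = 9.1022.

9.10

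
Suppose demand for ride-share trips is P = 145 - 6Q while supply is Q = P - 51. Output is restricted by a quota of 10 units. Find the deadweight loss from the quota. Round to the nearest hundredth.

41.14

Rewriting supply in inverse form: P = 51 + Q.
Without the quota, 145 - 6Q = 51 + Q gives Q* = 13.4286.
At Q = 10 the demand price is 145 - 6(10) = 85 and the supply price is 51 + (10) = 61.
Deadweight loss is the triangle between the curves from 10 to 13.4286: (1/2)(85 - 61)(13.4286 - 10) = 41.1429.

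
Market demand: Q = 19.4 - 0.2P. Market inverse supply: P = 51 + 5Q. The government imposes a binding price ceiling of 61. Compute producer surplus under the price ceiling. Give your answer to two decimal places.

Rewriting demand in inverse form: P = 97 - 5Q.
Without the control, 97 - 5Q = 51 + 5Q so Q* = 4.6 and P* = 74.
At the ceiling price 61, quantity supplied is (61 - 51)/5 = 2; supply is the short side, so Q = 2 trades at P = 61.
PS is the triangle above supply below 61: (1/2)(2)(61 - 51) = 10.

10.00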